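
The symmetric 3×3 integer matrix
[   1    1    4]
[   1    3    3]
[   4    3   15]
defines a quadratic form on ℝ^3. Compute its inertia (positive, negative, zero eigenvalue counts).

Answer: (2, 1, 0)

Derivation:
step 0: pivot 1 → sign +
step 1: pivot 2 → sign +
step 2: pivot -3/2 → sign −
signature = (2, 1, 0)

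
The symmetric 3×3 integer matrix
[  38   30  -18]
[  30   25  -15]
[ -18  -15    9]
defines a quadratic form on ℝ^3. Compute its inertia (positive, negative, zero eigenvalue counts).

step 0: pivot 38 → sign +
step 1: pivot 25/19 → sign +
step 2: row/col 2 already zero → sign 0
signature = (2, 0, 1)

Answer: (2, 0, 1)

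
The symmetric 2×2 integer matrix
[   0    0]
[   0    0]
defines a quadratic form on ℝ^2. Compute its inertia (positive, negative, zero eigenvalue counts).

Answer: (0, 0, 2)

Derivation:
step 0: row/col 0 already zero → sign 0
step 1: row/col 1 already zero → sign 0
signature = (0, 0, 2)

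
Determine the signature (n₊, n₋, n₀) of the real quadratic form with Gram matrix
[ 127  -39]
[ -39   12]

step 0: pivot 127 → sign +
step 1: pivot 3/127 → sign +
signature = (2, 0, 0)

Answer: (2, 0, 0)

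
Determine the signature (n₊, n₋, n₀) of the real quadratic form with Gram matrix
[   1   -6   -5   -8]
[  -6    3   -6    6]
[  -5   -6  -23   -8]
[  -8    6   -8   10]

step 0: pivot 1 → sign +
step 1: pivot -33 → sign −
step 2: pivot -96/11 → sign −
step 3: row/col 3 already zero → sign 0
signature = (1, 2, 1)

Answer: (1, 2, 1)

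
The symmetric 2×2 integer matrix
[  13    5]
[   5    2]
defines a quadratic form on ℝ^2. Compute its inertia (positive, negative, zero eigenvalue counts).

Answer: (2, 0, 0)

Derivation:
step 0: pivot 13 → sign +
step 1: pivot 1/13 → sign +
signature = (2, 0, 0)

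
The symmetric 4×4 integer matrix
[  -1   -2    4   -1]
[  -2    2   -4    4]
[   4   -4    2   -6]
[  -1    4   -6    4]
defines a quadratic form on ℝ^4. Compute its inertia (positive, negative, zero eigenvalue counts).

Answer: (1, 3, 0)

Derivation:
step 0: pivot -1 → sign −
step 1: pivot 6 → sign +
step 2: pivot -6 → sign −
step 3: pivot -1/3 → sign −
signature = (1, 3, 0)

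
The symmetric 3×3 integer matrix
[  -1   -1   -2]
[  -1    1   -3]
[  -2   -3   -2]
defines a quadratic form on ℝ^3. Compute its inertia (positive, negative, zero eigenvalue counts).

step 0: pivot -1 → sign −
step 1: pivot 2 → sign +
step 2: pivot 3/2 → sign +
signature = (2, 1, 0)

Answer: (2, 1, 0)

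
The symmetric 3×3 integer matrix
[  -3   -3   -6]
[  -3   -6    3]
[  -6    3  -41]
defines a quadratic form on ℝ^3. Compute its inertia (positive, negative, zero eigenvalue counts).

Answer: (0, 3, 0)

Derivation:
step 0: pivot -3 → sign −
step 1: pivot -3 → sign −
step 2: pivot -2 → sign −
signature = (0, 3, 0)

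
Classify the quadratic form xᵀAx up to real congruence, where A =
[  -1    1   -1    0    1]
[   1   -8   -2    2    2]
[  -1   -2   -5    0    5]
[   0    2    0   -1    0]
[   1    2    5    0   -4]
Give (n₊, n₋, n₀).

step 0: pivot -1 → sign −
step 1: pivot -7 → sign −
step 2: pivot -19/7 → sign −
step 3: pivot -3/19 → sign −
step 4: pivot 1 → sign +
signature = (1, 4, 0)

Answer: (1, 4, 0)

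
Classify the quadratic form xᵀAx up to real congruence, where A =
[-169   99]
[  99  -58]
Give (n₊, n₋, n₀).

step 0: pivot -169 → sign −
step 1: pivot -1/169 → sign −
signature = (0, 2, 0)

Answer: (0, 2, 0)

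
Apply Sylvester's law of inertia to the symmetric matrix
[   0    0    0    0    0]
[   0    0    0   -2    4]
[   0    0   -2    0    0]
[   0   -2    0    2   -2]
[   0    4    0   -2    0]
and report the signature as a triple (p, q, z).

step 0: pivot -2 → sign −
step 1: pivot 2 → sign +
step 2: pivot -2 → sign −
step 3: row/col 3 already zero → sign 0
step 4: row/col 4 already zero → sign 0
signature = (1, 2, 2)

Answer: (1, 2, 2)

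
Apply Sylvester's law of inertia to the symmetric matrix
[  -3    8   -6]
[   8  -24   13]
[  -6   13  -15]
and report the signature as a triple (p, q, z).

step 0: pivot -3 → sign −
step 1: pivot -8/3 → sign −
step 2: pivot 3/8 → sign +
signature = (1, 2, 0)

Answer: (1, 2, 0)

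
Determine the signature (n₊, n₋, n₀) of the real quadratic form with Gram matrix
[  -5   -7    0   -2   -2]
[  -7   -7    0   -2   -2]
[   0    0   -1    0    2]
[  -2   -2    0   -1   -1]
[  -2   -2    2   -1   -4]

Answer: (2, 3, 0)

Derivation:
step 0: pivot -5 → sign −
step 1: pivot 14/5 → sign +
step 2: pivot -1 → sign −
step 3: pivot -3/7 → sign −
step 4: pivot 1 → sign +
signature = (2, 3, 0)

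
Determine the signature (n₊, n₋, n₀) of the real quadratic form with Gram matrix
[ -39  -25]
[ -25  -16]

Answer: (1, 1, 0)

Derivation:
step 0: pivot -39 → sign −
step 1: pivot 1/39 → sign +
signature = (1, 1, 0)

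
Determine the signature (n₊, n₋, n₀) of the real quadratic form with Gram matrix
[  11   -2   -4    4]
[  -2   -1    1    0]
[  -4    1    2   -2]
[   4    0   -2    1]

Answer: (2, 2, 0)

Derivation:
step 0: pivot 11 → sign +
step 1: pivot -15/11 → sign −
step 2: pivot 3/5 → sign +
step 3: pivot -1/3 → sign −
signature = (2, 2, 0)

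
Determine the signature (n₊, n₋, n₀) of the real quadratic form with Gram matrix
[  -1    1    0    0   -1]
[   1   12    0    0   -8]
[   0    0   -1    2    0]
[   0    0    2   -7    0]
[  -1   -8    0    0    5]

Answer: (1, 4, 0)

Derivation:
step 0: pivot -1 → sign −
step 1: pivot 13 → sign +
step 2: pivot -1 → sign −
step 3: pivot -3 → sign −
step 4: pivot -3/13 → sign −
signature = (1, 4, 0)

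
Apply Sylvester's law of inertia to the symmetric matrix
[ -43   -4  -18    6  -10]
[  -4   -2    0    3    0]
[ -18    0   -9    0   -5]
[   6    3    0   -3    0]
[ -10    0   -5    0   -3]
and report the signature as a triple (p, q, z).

step 0: pivot -43 → sign −
step 1: pivot -70/43 → sign −
step 2: pivot 9/35 → sign +
step 3: pivot 3/2 → sign +
step 4: pivot -2/9 → sign −
signature = (2, 3, 0)

Answer: (2, 3, 0)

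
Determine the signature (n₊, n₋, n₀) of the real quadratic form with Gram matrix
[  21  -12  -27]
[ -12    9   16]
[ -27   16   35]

step 0: pivot 21 → sign +
step 1: pivot 15/7 → sign +
step 2: pivot 2/15 → sign +
signature = (3, 0, 0)

Answer: (3, 0, 0)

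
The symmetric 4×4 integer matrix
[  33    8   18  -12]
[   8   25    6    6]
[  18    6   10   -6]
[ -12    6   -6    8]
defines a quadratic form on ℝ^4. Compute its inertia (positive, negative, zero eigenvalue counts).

step 0: pivot 33 → sign +
step 1: pivot 761/33 → sign +
step 2: pivot 50/761 → sign +
step 3: pivot 2/25 → sign +
signature = (4, 0, 0)

Answer: (4, 0, 0)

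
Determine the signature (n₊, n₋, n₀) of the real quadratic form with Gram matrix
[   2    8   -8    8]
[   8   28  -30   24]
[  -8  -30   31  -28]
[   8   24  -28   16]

step 0: pivot 2 → sign +
step 1: pivot -4 → sign −
step 2: row/col 2 already zero → sign 0
step 3: row/col 3 already zero → sign 0
signature = (1, 1, 2)

Answer: (1, 1, 2)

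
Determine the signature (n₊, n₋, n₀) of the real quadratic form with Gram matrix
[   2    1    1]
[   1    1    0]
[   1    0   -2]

Answer: (2, 1, 0)

Derivation:
step 0: pivot 2 → sign +
step 1: pivot 1/2 → sign +
step 2: pivot -3 → sign −
signature = (2, 1, 0)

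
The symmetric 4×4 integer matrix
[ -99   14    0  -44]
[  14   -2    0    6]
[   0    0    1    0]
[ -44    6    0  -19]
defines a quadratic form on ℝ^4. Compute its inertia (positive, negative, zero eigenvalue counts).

Answer: (2, 2, 0)

Derivation:
step 0: pivot -99 → sign −
step 1: pivot -2/99 → sign −
step 2: pivot 1 → sign +
step 3: pivot 3 → sign +
signature = (2, 2, 0)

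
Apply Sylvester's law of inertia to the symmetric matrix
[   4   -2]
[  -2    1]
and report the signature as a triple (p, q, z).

step 0: pivot 4 → sign +
step 1: row/col 1 already zero → sign 0
signature = (1, 0, 1)

Answer: (1, 0, 1)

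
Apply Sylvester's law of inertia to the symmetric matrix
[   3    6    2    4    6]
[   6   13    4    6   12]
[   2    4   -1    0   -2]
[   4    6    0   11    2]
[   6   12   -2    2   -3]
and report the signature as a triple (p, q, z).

Answer: (4, 1, 0)

Derivation:
step 0: pivot 3 → sign +
step 1: pivot 1 → sign +
step 2: pivot -7/3 → sign −
step 3: pivot 33/7 → sign +
step 4: pivot 3/11 → sign +
signature = (4, 1, 0)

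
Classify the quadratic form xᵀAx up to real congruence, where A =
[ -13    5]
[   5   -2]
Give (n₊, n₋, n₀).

Answer: (0, 2, 0)

Derivation:
step 0: pivot -13 → sign −
step 1: pivot -1/13 → sign −
signature = (0, 2, 0)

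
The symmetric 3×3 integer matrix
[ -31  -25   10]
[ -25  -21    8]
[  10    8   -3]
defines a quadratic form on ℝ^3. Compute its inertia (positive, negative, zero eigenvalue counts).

Answer: (1, 2, 0)

Derivation:
step 0: pivot -31 → sign −
step 1: pivot -26/31 → sign −
step 2: pivot 3/13 → sign +
signature = (1, 2, 0)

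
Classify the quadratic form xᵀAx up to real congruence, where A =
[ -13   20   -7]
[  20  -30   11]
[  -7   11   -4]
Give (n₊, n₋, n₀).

step 0: pivot -13 → sign −
step 1: pivot 10/13 → sign +
step 2: pivot -3/10 → sign −
signature = (1, 2, 0)

Answer: (1, 2, 0)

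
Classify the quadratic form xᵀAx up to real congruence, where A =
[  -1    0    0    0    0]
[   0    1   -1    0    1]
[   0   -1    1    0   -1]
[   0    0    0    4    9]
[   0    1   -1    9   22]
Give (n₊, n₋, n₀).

Answer: (3, 1, 1)

Derivation:
step 0: pivot -1 → sign −
step 1: pivot 1 → sign +
step 2: pivot 4 → sign +
step 3: pivot 3/4 → sign +
step 4: row/col 4 already zero → sign 0
signature = (3, 1, 1)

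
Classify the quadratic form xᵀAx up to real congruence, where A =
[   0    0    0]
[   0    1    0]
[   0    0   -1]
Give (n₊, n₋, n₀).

step 0: pivot 1 → sign +
step 1: pivot -1 → sign −
step 2: row/col 2 already zero → sign 0
signature = (1, 1, 1)

Answer: (1, 1, 1)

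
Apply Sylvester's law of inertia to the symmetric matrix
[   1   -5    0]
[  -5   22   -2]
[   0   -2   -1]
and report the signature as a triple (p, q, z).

Answer: (2, 1, 0)

Derivation:
step 0: pivot 1 → sign +
step 1: pivot -3 → sign −
step 2: pivot 1/3 → sign +
signature = (2, 1, 0)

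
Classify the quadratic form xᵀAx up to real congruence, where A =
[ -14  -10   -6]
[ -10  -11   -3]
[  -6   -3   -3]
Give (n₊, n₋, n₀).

Answer: (0, 2, 1)

Derivation:
step 0: pivot -14 → sign −
step 1: pivot -27/7 → sign −
step 2: row/col 2 already zero → sign 0
signature = (0, 2, 1)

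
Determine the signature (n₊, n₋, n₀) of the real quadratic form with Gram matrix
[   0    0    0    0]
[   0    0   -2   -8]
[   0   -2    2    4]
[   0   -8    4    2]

step 0: pivot 2 → sign +
step 1: pivot -2 → sign −
step 2: pivot 2 → sign +
step 3: row/col 3 already zero → sign 0
signature = (2, 1, 1)

Answer: (2, 1, 1)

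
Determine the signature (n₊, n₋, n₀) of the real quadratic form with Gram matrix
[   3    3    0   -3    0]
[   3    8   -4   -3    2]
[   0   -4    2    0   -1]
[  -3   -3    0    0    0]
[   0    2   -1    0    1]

step 0: pivot 3 → sign +
step 1: pivot 5 → sign +
step 2: pivot -6/5 → sign −
step 3: pivot -3 → sign −
step 4: pivot 1/2 → sign +
signature = (3, 2, 0)

Answer: (3, 2, 0)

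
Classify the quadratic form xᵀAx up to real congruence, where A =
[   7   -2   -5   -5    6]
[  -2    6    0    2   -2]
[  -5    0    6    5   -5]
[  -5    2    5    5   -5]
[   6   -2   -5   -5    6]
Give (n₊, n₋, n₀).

step 0: pivot 7 → sign +
step 1: pivot 38/7 → sign +
step 2: pivot 39/19 → sign +
step 3: pivot 2/13 → sign +
step 4: pivot 1/2 → sign +
signature = (5, 0, 0)

Answer: (5, 0, 0)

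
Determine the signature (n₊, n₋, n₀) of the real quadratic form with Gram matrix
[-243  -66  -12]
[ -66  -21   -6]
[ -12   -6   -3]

step 0: pivot -243 → sign −
step 1: pivot -83/27 → sign −
step 2: pivot 3/83 → sign +
signature = (1, 2, 0)

Answer: (1, 2, 0)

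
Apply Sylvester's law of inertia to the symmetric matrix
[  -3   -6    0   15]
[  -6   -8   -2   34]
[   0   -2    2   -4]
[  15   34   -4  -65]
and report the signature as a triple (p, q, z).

step 0: pivot -3 → sign −
step 1: pivot 4 → sign +
step 2: pivot 1 → sign +
step 3: pivot 2 → sign +
signature = (3, 1, 0)

Answer: (3, 1, 0)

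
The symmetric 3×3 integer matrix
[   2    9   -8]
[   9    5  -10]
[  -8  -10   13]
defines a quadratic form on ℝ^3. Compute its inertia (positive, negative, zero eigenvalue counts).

step 0: pivot 2 → sign +
step 1: pivot -71/2 → sign −
step 2: pivot 3/71 → sign +
signature = (2, 1, 0)

Answer: (2, 1, 0)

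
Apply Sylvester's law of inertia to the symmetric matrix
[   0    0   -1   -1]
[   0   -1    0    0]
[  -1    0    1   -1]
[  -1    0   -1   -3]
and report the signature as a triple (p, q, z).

Answer: (1, 2, 1)

Derivation:
step 0: pivot -1 → sign −
step 1: pivot 1 → sign +
step 2: pivot -1 → sign −
step 3: row/col 3 already zero → sign 0
signature = (1, 2, 1)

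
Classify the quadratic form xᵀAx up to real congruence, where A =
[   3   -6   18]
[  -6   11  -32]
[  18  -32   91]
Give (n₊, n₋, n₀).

step 0: pivot 3 → sign +
step 1: pivot -1 → sign −
step 2: pivot -1 → sign −
signature = (1, 2, 0)

Answer: (1, 2, 0)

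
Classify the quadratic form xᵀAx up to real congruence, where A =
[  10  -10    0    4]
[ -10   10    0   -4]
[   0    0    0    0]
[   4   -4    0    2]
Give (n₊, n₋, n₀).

Answer: (2, 0, 2)

Derivation:
step 0: pivot 10 → sign +
step 1: pivot 2/5 → sign +
step 2: row/col 2 already zero → sign 0
step 3: row/col 3 already zero → sign 0
signature = (2, 0, 2)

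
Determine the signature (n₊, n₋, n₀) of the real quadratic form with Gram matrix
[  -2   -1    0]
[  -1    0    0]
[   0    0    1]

Answer: (2, 1, 0)

Derivation:
step 0: pivot -2 → sign −
step 1: pivot 1/2 → sign +
step 2: pivot 1 → sign +
signature = (2, 1, 0)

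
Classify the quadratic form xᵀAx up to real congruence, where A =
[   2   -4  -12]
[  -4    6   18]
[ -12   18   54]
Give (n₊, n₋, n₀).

Answer: (1, 1, 1)

Derivation:
step 0: pivot 2 → sign +
step 1: pivot -2 → sign −
step 2: row/col 2 already zero → sign 0
signature = (1, 1, 1)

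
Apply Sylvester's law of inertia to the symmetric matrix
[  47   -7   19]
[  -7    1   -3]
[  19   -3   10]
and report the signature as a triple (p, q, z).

Answer: (2, 1, 0)

Derivation:
step 0: pivot 47 → sign +
step 1: pivot -2/47 → sign −
step 2: pivot 3 → sign +
signature = (2, 1, 0)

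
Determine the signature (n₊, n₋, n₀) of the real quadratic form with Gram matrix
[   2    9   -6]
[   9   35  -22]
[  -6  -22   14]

Answer: (2, 1, 0)

Derivation:
step 0: pivot 2 → sign +
step 1: pivot -11/2 → sign −
step 2: pivot 6/11 → sign +
signature = (2, 1, 0)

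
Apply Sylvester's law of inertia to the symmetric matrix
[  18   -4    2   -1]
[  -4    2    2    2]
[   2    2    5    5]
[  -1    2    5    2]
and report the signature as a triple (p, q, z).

Answer: (3, 1, 0)

Derivation:
step 0: pivot 18 → sign +
step 1: pivot 10/9 → sign +
step 2: pivot -3/5 → sign −
step 3: pivot 3/2 → sign +
signature = (3, 1, 0)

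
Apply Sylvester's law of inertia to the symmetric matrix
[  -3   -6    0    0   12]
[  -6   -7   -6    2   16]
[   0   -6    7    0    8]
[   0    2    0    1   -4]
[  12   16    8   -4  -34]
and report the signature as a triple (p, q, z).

step 0: pivot -3 → sign −
step 1: pivot 5 → sign +
step 2: pivot -1/5 → sign −
step 3: pivot 29 → sign +
step 4: pivot 6/29 → sign +
signature = (3, 2, 0)

Answer: (3, 2, 0)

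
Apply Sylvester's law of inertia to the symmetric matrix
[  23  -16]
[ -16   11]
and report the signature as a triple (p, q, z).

step 0: pivot 23 → sign +
step 1: pivot -3/23 → sign −
signature = (1, 1, 0)

Answer: (1, 1, 0)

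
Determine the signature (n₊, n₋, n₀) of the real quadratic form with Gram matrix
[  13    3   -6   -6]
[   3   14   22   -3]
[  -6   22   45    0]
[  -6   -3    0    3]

Answer: (4, 0, 0)

Derivation:
step 0: pivot 13 → sign +
step 1: pivot 173/13 → sign +
step 2: pivot 197/173 → sign +
step 3: pivot 6/197 → sign +
signature = (4, 0, 0)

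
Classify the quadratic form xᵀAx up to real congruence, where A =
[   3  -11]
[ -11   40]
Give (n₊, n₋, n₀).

step 0: pivot 3 → sign +
step 1: pivot -1/3 → sign −
signature = (1, 1, 0)

Answer: (1, 1, 0)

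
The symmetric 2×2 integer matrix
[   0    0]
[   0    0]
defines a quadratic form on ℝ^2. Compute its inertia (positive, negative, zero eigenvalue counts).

step 0: row/col 0 already zero → sign 0
step 1: row/col 1 already zero → sign 0
signature = (0, 0, 2)

Answer: (0, 0, 2)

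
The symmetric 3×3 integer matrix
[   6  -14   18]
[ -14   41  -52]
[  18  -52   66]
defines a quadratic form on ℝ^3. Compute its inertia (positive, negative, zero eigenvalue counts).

Answer: (2, 0, 1)

Derivation:
step 0: pivot 6 → sign +
step 1: pivot 25/3 → sign +
step 2: row/col 2 already zero → sign 0
signature = (2, 0, 1)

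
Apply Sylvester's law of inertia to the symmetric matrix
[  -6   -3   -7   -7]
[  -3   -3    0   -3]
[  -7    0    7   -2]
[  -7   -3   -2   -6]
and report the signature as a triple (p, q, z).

Answer: (2, 2, 0)

Derivation:
step 0: pivot -6 → sign −
step 1: pivot -3/2 → sign −
step 2: pivot 70/3 → sign +
step 3: pivot 1/35 → sign +
signature = (2, 2, 0)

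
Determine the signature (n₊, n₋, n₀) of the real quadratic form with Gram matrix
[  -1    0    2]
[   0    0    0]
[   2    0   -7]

Answer: (0, 2, 1)

Derivation:
step 0: pivot -1 → sign −
step 1: pivot -3 → sign −
step 2: row/col 2 already zero → sign 0
signature = (0, 2, 1)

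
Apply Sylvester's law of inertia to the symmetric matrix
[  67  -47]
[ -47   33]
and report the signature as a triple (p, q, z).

Answer: (2, 0, 0)

Derivation:
step 0: pivot 67 → sign +
step 1: pivot 2/67 → sign +
signature = (2, 0, 0)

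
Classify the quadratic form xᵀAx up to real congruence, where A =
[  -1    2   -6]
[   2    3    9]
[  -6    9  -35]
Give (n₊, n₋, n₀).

Answer: (1, 2, 0)

Derivation:
step 0: pivot -1 → sign −
step 1: pivot 7 → sign +
step 2: pivot -2/7 → sign −
signature = (1, 2, 0)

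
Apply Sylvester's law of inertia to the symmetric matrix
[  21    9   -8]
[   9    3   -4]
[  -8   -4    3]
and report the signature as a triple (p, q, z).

step 0: pivot 21 → sign +
step 1: pivot -6/7 → sign −
step 2: pivot 1/3 → sign +
signature = (2, 1, 0)

Answer: (2, 1, 0)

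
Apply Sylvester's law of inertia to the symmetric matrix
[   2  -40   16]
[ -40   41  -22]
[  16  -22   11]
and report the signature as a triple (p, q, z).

step 0: pivot 2 → sign +
step 1: pivot -759 → sign −
step 2: pivot 1/759 → sign +
signature = (2, 1, 0)

Answer: (2, 1, 0)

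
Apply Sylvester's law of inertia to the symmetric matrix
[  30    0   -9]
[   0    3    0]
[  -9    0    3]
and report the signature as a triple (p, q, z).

Answer: (3, 0, 0)

Derivation:
step 0: pivot 30 → sign +
step 1: pivot 3 → sign +
step 2: pivot 3/10 → sign +
signature = (3, 0, 0)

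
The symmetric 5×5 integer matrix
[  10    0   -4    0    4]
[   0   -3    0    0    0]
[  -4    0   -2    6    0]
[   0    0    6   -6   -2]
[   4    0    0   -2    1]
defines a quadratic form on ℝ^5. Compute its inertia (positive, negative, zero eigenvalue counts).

step 0: pivot 10 → sign +
step 1: pivot -3 → sign −
step 2: pivot -18/5 → sign −
step 3: pivot 4 → sign +
step 4: row/col 4 already zero → sign 0
signature = (2, 2, 1)

Answer: (2, 2, 1)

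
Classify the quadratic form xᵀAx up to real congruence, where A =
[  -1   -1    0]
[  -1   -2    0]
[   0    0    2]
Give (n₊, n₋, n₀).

step 0: pivot -1 → sign −
step 1: pivot -1 → sign −
step 2: pivot 2 → sign +
signature = (1, 2, 0)

Answer: (1, 2, 0)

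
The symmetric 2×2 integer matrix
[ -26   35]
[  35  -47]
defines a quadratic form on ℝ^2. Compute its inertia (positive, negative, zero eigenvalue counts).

Answer: (1, 1, 0)

Derivation:
step 0: pivot -26 → sign −
step 1: pivot 3/26 → sign +
signature = (1, 1, 0)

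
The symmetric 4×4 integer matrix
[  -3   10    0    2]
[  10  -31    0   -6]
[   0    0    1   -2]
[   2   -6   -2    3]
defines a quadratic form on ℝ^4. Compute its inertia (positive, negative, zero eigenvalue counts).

step 0: pivot -3 → sign −
step 1: pivot 7/3 → sign +
step 2: pivot 1 → sign +
step 3: pivot 1/7 → sign +
signature = (3, 1, 0)

Answer: (3, 1, 0)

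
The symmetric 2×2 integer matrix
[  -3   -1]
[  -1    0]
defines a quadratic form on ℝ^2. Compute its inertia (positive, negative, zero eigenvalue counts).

Answer: (1, 1, 0)

Derivation:
step 0: pivot -3 → sign −
step 1: pivot 1/3 → sign +
signature = (1, 1, 0)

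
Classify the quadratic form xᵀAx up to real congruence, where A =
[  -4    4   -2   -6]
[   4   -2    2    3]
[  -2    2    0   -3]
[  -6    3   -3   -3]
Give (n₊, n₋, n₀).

step 0: pivot -4 → sign −
step 1: pivot 2 → sign +
step 2: pivot 1 → sign +
step 3: pivot 3/2 → sign +
signature = (3, 1, 0)

Answer: (3, 1, 0)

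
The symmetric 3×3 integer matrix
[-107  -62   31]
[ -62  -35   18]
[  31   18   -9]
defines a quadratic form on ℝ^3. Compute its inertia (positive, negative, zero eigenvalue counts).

step 0: pivot -107 → sign −
step 1: pivot 99/107 → sign +
step 2: pivot -2/99 → sign −
signature = (1, 2, 0)

Answer: (1, 2, 0)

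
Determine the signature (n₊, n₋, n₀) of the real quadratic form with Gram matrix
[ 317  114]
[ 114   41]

step 0: pivot 317 → sign +
step 1: pivot 1/317 → sign +
signature = (2, 0, 0)

Answer: (2, 0, 0)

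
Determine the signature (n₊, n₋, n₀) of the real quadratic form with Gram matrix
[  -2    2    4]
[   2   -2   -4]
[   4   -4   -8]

Answer: (0, 1, 2)

Derivation:
step 0: pivot -2 → sign −
step 1: row/col 1 already zero → sign 0
step 2: row/col 2 already zero → sign 0
signature = (0, 1, 2)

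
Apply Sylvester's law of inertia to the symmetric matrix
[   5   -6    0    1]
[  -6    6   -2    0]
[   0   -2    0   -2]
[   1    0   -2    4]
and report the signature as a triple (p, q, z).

step 0: pivot 5 → sign +
step 1: pivot -6/5 → sign −
step 2: pivot 10/3 → sign +
step 3: pivot 1/5 → sign +
signature = (3, 1, 0)

Answer: (3, 1, 0)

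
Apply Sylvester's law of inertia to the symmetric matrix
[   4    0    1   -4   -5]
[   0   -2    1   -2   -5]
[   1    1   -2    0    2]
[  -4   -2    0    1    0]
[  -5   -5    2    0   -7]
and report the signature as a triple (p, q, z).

step 0: pivot 4 → sign +
step 1: pivot -2 → sign −
step 2: pivot -7/4 → sign −
step 3: pivot -1 → sign −
step 4: pivot -3/7 → sign −
signature = (1, 4, 0)

Answer: (1, 4, 0)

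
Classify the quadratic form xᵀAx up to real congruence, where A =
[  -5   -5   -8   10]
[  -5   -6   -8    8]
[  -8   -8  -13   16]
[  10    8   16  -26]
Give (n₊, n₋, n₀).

step 0: pivot -5 → sign −
step 1: pivot -1 → sign −
step 2: pivot -1/5 → sign −
step 3: pivot -2 → sign −
signature = (0, 4, 0)

Answer: (0, 4, 0)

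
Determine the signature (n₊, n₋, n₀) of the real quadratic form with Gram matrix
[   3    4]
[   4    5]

Answer: (1, 1, 0)

Derivation:
step 0: pivot 3 → sign +
step 1: pivot -1/3 → sign −
signature = (1, 1, 0)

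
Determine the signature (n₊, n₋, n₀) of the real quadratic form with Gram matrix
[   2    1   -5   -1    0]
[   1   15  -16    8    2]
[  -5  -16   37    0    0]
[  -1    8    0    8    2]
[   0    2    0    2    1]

step 0: pivot 2 → sign +
step 1: pivot 29/2 → sign +
step 2: pivot 346/29 → sign +
step 3: pivot 21/346 → sign +
step 4: pivot 3/7 → sign +
signature = (5, 0, 0)

Answer: (5, 0, 0)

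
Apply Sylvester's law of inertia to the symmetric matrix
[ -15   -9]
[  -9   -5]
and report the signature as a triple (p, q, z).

Answer: (1, 1, 0)

Derivation:
step 0: pivot -15 → sign −
step 1: pivot 2/5 → sign +
signature = (1, 1, 0)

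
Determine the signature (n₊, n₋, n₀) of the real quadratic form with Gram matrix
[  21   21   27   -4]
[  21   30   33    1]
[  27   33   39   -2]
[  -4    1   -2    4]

step 0: pivot 21 → sign +
step 1: pivot 9 → sign +
step 2: pivot 2/7 → sign +
step 3: pivot 1/3 → sign +
signature = (4, 0, 0)

Answer: (4, 0, 0)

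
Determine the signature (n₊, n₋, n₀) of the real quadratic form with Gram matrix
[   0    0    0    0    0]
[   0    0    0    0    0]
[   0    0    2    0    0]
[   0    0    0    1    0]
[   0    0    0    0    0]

step 0: pivot 2 → sign +
step 1: pivot 1 → sign +
step 2: row/col 2 already zero → sign 0
step 3: row/col 3 already zero → sign 0
step 4: row/col 4 already zero → sign 0
signature = (2, 0, 3)

Answer: (2, 0, 3)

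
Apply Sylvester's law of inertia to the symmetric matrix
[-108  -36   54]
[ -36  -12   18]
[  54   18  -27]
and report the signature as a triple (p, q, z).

step 0: pivot -108 → sign −
step 1: row/col 1 already zero → sign 0
step 2: row/col 2 already zero → sign 0
signature = (0, 1, 2)

Answer: (0, 1, 2)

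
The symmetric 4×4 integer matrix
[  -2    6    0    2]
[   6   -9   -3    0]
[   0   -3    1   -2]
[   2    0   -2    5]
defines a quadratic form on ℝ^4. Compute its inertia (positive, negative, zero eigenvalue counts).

Answer: (2, 1, 1)

Derivation:
step 0: pivot -2 → sign −
step 1: pivot 9 → sign +
step 2: pivot 3 → sign +
step 3: row/col 3 already zero → sign 0
signature = (2, 1, 1)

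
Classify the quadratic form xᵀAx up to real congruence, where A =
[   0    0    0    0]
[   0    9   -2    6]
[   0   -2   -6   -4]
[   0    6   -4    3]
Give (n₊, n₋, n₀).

Answer: (2, 1, 1)

Derivation:
step 0: pivot 9 → sign +
step 1: pivot -58/9 → sign −
step 2: pivot 3/29 → sign +
step 3: row/col 3 already zero → sign 0
signature = (2, 1, 1)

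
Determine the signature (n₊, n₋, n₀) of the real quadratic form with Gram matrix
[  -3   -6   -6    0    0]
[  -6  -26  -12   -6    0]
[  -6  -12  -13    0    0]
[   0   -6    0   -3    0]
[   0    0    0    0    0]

Answer: (0, 4, 1)

Derivation:
step 0: pivot -3 → sign −
step 1: pivot -14 → sign −
step 2: pivot -1 → sign −
step 3: pivot -3/7 → sign −
step 4: row/col 4 already zero → sign 0
signature = (0, 4, 1)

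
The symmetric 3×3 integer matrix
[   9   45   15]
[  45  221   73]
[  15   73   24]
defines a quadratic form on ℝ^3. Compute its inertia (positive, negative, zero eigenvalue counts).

Answer: (1, 1, 1)

Derivation:
step 0: pivot 9 → sign +
step 1: pivot -4 → sign −
step 2: row/col 2 already zero → sign 0
signature = (1, 1, 1)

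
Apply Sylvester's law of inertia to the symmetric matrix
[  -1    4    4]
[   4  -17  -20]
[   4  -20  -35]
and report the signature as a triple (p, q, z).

step 0: pivot -1 → sign −
step 1: pivot -1 → sign −
step 2: pivot -3 → sign −
signature = (0, 3, 0)

Answer: (0, 3, 0)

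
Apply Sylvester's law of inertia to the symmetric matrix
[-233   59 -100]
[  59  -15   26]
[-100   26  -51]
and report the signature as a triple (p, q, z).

Answer: (0, 3, 0)

Derivation:
step 0: pivot -233 → sign −
step 1: pivot -14/233 → sign −
step 2: pivot -3/7 → sign −
signature = (0, 3, 0)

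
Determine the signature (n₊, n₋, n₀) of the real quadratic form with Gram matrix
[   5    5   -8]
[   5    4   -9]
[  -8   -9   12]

Answer: (2, 1, 0)

Derivation:
step 0: pivot 5 → sign +
step 1: pivot -1 → sign −
step 2: pivot 1/5 → sign +
signature = (2, 1, 0)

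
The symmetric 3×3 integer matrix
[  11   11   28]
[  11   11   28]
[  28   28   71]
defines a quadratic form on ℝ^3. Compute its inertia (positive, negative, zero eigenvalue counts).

Answer: (1, 1, 1)

Derivation:
step 0: pivot 11 → sign +
step 1: pivot -3/11 → sign −
step 2: row/col 2 already zero → sign 0
signature = (1, 1, 1)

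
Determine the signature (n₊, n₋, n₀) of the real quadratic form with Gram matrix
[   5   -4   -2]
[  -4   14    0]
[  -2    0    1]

Answer: (2, 1, 0)

Derivation:
step 0: pivot 5 → sign +
step 1: pivot 54/5 → sign +
step 2: pivot -1/27 → sign −
signature = (2, 1, 0)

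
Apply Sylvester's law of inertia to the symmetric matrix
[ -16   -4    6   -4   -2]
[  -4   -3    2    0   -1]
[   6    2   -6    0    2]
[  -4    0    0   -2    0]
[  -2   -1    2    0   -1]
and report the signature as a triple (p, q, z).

step 0: pivot -16 → sign −
step 1: pivot -2 → sign −
step 2: pivot -29/8 → sign −
step 3: pivot -2/29 → sign −
step 4: row/col 4 already zero → sign 0
signature = (0, 4, 1)

Answer: (0, 4, 1)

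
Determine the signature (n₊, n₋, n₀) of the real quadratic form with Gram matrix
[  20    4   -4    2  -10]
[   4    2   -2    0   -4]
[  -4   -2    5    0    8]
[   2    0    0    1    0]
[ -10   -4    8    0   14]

Answer: (5, 0, 0)

Derivation:
step 0: pivot 20 → sign +
step 1: pivot 6/5 → sign +
step 2: pivot 3 → sign +
step 3: pivot 2/3 → sign +
step 4: pivot 1/6 → sign +
signature = (5, 0, 0)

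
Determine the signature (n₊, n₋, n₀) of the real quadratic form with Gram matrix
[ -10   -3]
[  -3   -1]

Answer: (0, 2, 0)

Derivation:
step 0: pivot -10 → sign −
step 1: pivot -1/10 → sign −
signature = (0, 2, 0)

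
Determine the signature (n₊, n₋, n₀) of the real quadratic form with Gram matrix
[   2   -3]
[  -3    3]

Answer: (1, 1, 0)

Derivation:
step 0: pivot 2 → sign +
step 1: pivot -3/2 → sign −
signature = (1, 1, 0)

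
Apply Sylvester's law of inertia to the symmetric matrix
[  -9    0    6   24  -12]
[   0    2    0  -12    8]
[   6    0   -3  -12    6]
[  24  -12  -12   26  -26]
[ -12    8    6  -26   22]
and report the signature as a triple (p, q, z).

step 0: pivot -9 → sign −
step 1: pivot 2 → sign +
step 2: pivot 1 → sign +
step 3: pivot 2 → sign +
step 4: row/col 4 already zero → sign 0
signature = (3, 1, 1)

Answer: (3, 1, 1)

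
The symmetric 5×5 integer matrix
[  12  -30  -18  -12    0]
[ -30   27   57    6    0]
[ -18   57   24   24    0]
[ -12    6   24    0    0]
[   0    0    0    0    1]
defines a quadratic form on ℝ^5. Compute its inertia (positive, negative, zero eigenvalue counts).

step 0: pivot 12 → sign +
step 1: pivot -48 → sign −
step 2: pivot 1 → sign +
step 3: row/col 3 already zero → sign 0
step 4: row/col 4 already zero → sign 0
signature = (2, 1, 2)

Answer: (2, 1, 2)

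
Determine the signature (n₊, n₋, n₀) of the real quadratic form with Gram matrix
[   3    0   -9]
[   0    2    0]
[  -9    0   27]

Answer: (2, 0, 1)

Derivation:
step 0: pivot 3 → sign +
step 1: pivot 2 → sign +
step 2: row/col 2 already zero → sign 0
signature = (2, 0, 1)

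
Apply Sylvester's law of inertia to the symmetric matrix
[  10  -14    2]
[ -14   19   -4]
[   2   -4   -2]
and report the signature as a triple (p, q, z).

step 0: pivot 10 → sign +
step 1: pivot -3/5 → sign −
step 2: row/col 2 already zero → sign 0
signature = (1, 1, 1)

Answer: (1, 1, 1)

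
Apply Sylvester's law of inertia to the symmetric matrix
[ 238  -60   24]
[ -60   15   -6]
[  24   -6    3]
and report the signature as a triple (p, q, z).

step 0: pivot 238 → sign +
step 1: pivot -15/119 → sign −
step 2: pivot 3/5 → sign +
signature = (2, 1, 0)

Answer: (2, 1, 0)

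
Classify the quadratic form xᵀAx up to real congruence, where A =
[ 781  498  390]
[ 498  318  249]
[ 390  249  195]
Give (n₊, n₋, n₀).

Answer: (3, 0, 0)

Derivation:
step 0: pivot 781 → sign +
step 1: pivot 354/781 → sign +
step 2: pivot 3/118 → sign +
signature = (3, 0, 0)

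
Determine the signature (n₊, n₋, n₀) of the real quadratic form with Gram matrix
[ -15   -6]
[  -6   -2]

Answer: (1, 1, 0)

Derivation:
step 0: pivot -15 → sign −
step 1: pivot 2/5 → sign +
signature = (1, 1, 0)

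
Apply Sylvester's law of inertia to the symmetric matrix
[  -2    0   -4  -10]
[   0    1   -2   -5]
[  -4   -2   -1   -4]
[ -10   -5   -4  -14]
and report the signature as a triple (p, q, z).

step 0: pivot -2 → sign −
step 1: pivot 1 → sign +
step 2: pivot 3 → sign +
step 3: pivot -1 → sign −
signature = (2, 2, 0)

Answer: (2, 2, 0)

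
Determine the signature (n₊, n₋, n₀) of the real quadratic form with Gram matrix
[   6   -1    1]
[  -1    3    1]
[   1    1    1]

Answer: (3, 0, 0)

Derivation:
step 0: pivot 6 → sign +
step 1: pivot 17/6 → sign +
step 2: pivot 6/17 → sign +
signature = (3, 0, 0)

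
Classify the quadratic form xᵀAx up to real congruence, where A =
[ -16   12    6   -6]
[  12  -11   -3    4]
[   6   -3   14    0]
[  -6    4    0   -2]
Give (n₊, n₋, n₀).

step 0: pivot -16 → sign −
step 1: pivot -2 → sign −
step 2: pivot 139/8 → sign +
step 3: pivot -3/139 → sign −
signature = (1, 3, 0)

Answer: (1, 3, 0)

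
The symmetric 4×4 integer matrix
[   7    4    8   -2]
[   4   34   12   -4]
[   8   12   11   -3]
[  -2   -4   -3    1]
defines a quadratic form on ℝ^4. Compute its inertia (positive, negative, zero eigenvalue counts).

Answer: (4, 0, 0)

Derivation:
step 0: pivot 7 → sign +
step 1: pivot 222/7 → sign +
step 2: pivot 13/111 → sign +
step 3: pivot 2/13 → sign +
signature = (4, 0, 0)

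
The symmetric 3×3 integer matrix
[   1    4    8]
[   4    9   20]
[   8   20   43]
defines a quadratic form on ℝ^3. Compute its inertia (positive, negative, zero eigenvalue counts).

step 0: pivot 1 → sign +
step 1: pivot -7 → sign −
step 2: pivot -3/7 → sign −
signature = (1, 2, 0)

Answer: (1, 2, 0)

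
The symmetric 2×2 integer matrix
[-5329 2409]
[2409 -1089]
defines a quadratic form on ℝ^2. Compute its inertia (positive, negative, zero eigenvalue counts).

Answer: (0, 1, 1)

Derivation:
step 0: pivot -5329 → sign −
step 1: row/col 1 already zero → sign 0
signature = (0, 1, 1)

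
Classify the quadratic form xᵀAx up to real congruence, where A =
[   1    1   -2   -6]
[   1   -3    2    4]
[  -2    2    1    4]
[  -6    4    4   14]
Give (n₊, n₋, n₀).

step 0: pivot 1 → sign +
step 1: pivot -4 → sign −
step 2: pivot 1 → sign +
step 3: pivot -1 → sign −
signature = (2, 2, 0)

Answer: (2, 2, 0)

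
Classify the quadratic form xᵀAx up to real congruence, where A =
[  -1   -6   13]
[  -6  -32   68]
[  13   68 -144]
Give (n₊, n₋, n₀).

Answer: (1, 1, 1)

Derivation:
step 0: pivot -1 → sign −
step 1: pivot 4 → sign +
step 2: row/col 2 already zero → sign 0
signature = (1, 1, 1)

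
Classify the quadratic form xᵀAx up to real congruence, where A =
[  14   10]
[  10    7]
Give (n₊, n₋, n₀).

step 0: pivot 14 → sign +
step 1: pivot -1/7 → sign −
signature = (1, 1, 0)

Answer: (1, 1, 0)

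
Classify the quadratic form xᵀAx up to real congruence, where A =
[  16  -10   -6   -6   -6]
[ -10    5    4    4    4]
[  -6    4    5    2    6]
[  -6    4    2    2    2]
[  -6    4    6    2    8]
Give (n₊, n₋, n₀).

Answer: (3, 2, 0)

Derivation:
step 0: pivot 16 → sign +
step 1: pivot -5/4 → sign −
step 2: pivot 14/5 → sign +
step 3: pivot -3/14 → sign −
step 4: pivot 2/3 → sign +
signature = (3, 2, 0)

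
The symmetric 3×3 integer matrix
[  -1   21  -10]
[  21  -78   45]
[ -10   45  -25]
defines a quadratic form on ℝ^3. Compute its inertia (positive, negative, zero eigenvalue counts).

Answer: (1, 1, 1)

Derivation:
step 0: pivot -1 → sign −
step 1: pivot 363 → sign +
step 2: row/col 2 already zero → sign 0
signature = (1, 1, 1)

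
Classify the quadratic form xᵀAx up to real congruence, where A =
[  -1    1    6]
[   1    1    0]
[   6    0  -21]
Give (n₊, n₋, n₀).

Answer: (1, 2, 0)

Derivation:
step 0: pivot -1 → sign −
step 1: pivot 2 → sign +
step 2: pivot -3 → sign −
signature = (1, 2, 0)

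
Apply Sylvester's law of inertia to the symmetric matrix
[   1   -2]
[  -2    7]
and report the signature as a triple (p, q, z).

step 0: pivot 1 → sign +
step 1: pivot 3 → sign +
signature = (2, 0, 0)

Answer: (2, 0, 0)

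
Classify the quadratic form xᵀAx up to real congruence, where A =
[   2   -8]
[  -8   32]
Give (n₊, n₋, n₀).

Answer: (1, 0, 1)

Derivation:
step 0: pivot 2 → sign +
step 1: row/col 1 already zero → sign 0
signature = (1, 0, 1)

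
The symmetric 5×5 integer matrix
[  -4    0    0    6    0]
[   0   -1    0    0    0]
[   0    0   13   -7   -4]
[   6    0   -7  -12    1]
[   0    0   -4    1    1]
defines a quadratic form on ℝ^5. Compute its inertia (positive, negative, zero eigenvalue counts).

Answer: (1, 4, 0)

Derivation:
step 0: pivot -4 → sign −
step 1: pivot -1 → sign −
step 2: pivot 13 → sign +
step 3: pivot -88/13 → sign −
step 4: pivot -3/88 → sign −
signature = (1, 4, 0)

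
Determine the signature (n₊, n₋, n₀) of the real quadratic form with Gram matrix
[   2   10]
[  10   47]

step 0: pivot 2 → sign +
step 1: pivot -3 → sign −
signature = (1, 1, 0)

Answer: (1, 1, 0)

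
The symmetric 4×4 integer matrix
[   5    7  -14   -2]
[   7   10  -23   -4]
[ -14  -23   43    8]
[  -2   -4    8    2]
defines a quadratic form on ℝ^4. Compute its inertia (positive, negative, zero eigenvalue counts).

Answer: (2, 1, 1)

Derivation:
step 0: pivot 5 → sign +
step 1: pivot 1/5 → sign +
step 2: pivot -54 → sign −
step 3: row/col 3 already zero → sign 0
signature = (2, 1, 1)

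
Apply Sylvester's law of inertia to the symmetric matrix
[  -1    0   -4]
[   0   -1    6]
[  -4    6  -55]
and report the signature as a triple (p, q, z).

step 0: pivot -1 → sign −
step 1: pivot -1 → sign −
step 2: pivot -3 → sign −
signature = (0, 3, 0)

Answer: (0, 3, 0)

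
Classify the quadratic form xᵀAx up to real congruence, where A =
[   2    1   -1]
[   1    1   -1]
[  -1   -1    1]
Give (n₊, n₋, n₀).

Answer: (2, 0, 1)

Derivation:
step 0: pivot 2 → sign +
step 1: pivot 1/2 → sign +
step 2: row/col 2 already zero → sign 0
signature = (2, 0, 1)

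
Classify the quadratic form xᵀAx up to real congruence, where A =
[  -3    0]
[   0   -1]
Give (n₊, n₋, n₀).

step 0: pivot -3 → sign −
step 1: pivot -1 → sign −
signature = (0, 2, 0)

Answer: (0, 2, 0)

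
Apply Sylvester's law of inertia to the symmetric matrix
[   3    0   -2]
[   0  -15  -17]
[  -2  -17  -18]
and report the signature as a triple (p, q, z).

step 0: pivot 3 → sign +
step 1: pivot -15 → sign −
step 2: pivot -1/15 → sign −
signature = (1, 2, 0)

Answer: (1, 2, 0)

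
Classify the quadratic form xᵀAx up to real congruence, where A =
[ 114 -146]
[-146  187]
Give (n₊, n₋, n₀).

Answer: (2, 0, 0)

Derivation:
step 0: pivot 114 → sign +
step 1: pivot 1/57 → sign +
signature = (2, 0, 0)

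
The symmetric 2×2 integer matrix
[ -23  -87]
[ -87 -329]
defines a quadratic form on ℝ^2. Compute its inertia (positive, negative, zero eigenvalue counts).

step 0: pivot -23 → sign −
step 1: pivot 2/23 → sign +
signature = (1, 1, 0)

Answer: (1, 1, 0)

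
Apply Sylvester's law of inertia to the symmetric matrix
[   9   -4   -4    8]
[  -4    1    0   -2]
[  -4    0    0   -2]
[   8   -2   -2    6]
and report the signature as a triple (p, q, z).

step 0: pivot 9 → sign +
step 1: pivot -7/9 → sign −
step 2: pivot 16/7 → sign +
step 3: pivot 1/4 → sign +
signature = (3, 1, 0)

Answer: (3, 1, 0)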